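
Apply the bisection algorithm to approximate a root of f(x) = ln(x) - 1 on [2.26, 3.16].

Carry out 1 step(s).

f(x) = ln(x) - 1
Initial interval: [2.26, 3.16]

Iteration 1:
  c_1 = (2.260000 + 3.160000)/2 = 2.710000
  f(c_1) = f(2.710000) = -0.003051
  f(a) × f(c) ≥ 0, new interval: [2.710000, 3.160000]

After 1 iteration(s), the approximation is c_1 = 2.710000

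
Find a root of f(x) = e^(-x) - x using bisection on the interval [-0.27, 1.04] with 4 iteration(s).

f(x) = e^(-x) - x
Initial interval: [-0.27, 1.04]

Iteration 1:
  c_1 = (-0.270000 + 1.040000)/2 = 0.385000
  f(c_1) = f(0.385000) = 0.295451
  f(a) × f(c) ≥ 0, new interval: [0.385000, 1.040000]
Iteration 2:
  c_2 = (0.385000 + 1.040000)/2 = 0.712500
  f(c_2) = f(0.712500) = -0.222083
  f(a) × f(c) < 0, new interval: [0.385000, 0.712500]
Iteration 3:
  c_3 = (0.385000 + 0.712500)/2 = 0.548750
  f(c_3) = f(0.548750) = 0.028921
  f(a) × f(c) ≥ 0, new interval: [0.548750, 0.712500]
Iteration 4:
  c_4 = (0.548750 + 0.712500)/2 = 0.630625
  f(c_4) = f(0.630625) = -0.098366
  f(a) × f(c) < 0, new interval: [0.548750, 0.630625]

After 4 iteration(s), the approximation is c_4 = 0.630625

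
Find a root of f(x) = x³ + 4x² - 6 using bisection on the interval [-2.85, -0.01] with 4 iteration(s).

f(x) = x³ + 4x² - 6
Initial interval: [-2.85, -0.01]

Iteration 1:
  c_1 = (-2.850000 + (-0.010000))/2 = -1.430000
  f(c_1) = f(-1.430000) = -0.744607
  f(a) × f(c) < 0, new interval: [-2.850000, -1.430000]
Iteration 2:
  c_2 = (-2.850000 + (-1.430000))/2 = -2.140000
  f(c_2) = f(-2.140000) = 2.518056
  f(a) × f(c) ≥ 0, new interval: [-2.140000, -1.430000]
Iteration 3:
  c_3 = (-2.140000 + (-1.430000))/2 = -1.785000
  f(c_3) = f(-1.785000) = 1.057488
  f(a) × f(c) ≥ 0, new interval: [-1.785000, -1.430000]
Iteration 4:
  c_4 = (-1.785000 + (-1.430000))/2 = -1.607500
  f(c_4) = f(-1.607500) = 0.182355
  f(a) × f(c) ≥ 0, new interval: [-1.607500, -1.430000]

After 4 iteration(s), the approximation is c_4 = -1.607500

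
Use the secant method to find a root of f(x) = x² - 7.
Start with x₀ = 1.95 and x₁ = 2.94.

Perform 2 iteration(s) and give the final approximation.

f(x) = x² - 7
x₀ = 1.95, x₁ = 2.94

Secant formula: x_{n+1} = x_n - f(x_n)(x_n - x_{n-1})/(f(x_n) - f(x_{n-1}))

Iteration 1:
  f(1.950000) = -3.197500
  f(2.940000) = 1.643600
  x_2 = 2.940000 - 1.643600×(2.940000 - 1.950000)/(1.643600 - (-3.197500))
       = 2.603885
Iteration 2:
  f(2.940000) = 1.643600
  f(2.603885) = -0.219780
  x_3 = 2.603885 - (-0.219780)×(2.603885 - 2.940000)/(-0.219780 - 1.643600)
       = 2.643529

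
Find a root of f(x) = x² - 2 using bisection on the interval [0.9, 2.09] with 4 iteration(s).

f(x) = x² - 2
Initial interval: [0.9, 2.09]

Iteration 1:
  c_1 = (0.900000 + 2.090000)/2 = 1.495000
  f(c_1) = f(1.495000) = 0.235025
  f(a) × f(c) < 0, new interval: [0.900000, 1.495000]
Iteration 2:
  c_2 = (0.900000 + 1.495000)/2 = 1.197500
  f(c_2) = f(1.197500) = -0.565994
  f(a) × f(c) ≥ 0, new interval: [1.197500, 1.495000]
Iteration 3:
  c_3 = (1.197500 + 1.495000)/2 = 1.346250
  f(c_3) = f(1.346250) = -0.187611
  f(a) × f(c) ≥ 0, new interval: [1.346250, 1.495000]
Iteration 4:
  c_4 = (1.346250 + 1.495000)/2 = 1.420625
  f(c_4) = f(1.420625) = 0.018175
  f(a) × f(c) < 0, new interval: [1.346250, 1.420625]

After 4 iteration(s), the approximation is c_4 = 1.420625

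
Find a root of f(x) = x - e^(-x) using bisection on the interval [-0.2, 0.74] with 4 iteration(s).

f(x) = x - e^(-x)
Initial interval: [-0.2, 0.74]

Iteration 1:
  c_1 = (-0.200000 + 0.740000)/2 = 0.270000
  f(c_1) = f(0.270000) = -0.493379
  f(a) × f(c) ≥ 0, new interval: [0.270000, 0.740000]
Iteration 2:
  c_2 = (0.270000 + 0.740000)/2 = 0.505000
  f(c_2) = f(0.505000) = -0.098506
  f(a) × f(c) ≥ 0, new interval: [0.505000, 0.740000]
Iteration 3:
  c_3 = (0.505000 + 0.740000)/2 = 0.622500
  f(c_3) = f(0.622500) = 0.085899
  f(a) × f(c) < 0, new interval: [0.505000, 0.622500]
Iteration 4:
  c_4 = (0.505000 + 0.622500)/2 = 0.563750
  f(c_4) = f(0.563750) = -0.005321
  f(a) × f(c) ≥ 0, new interval: [0.563750, 0.622500]

After 4 iteration(s), the approximation is c_4 = 0.563750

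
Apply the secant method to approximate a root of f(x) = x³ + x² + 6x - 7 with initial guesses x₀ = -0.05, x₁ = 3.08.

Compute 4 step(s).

f(x) = x³ + x² + 6x - 7
x₀ = -0.05, x₁ = 3.08

Secant formula: x_{n+1} = x_n - f(x_n)(x_n - x_{n-1})/(f(x_n) - f(x_{n-1}))

Iteration 1:
  f(-0.050000) = -7.297625
  f(3.080000) = 50.184512
  x_2 = 3.080000 - 50.184512×(3.080000 - (-0.050000))/(50.184512 - (-7.297625))
       = 0.347368
Iteration 2:
  f(3.080000) = 50.184512
  f(0.347368) = -4.753212
  x_3 = 0.347368 - (-4.753212)×(0.347368 - 3.080000)/(-4.753212 - 50.184512)
       = 0.583795
Iteration 3:
  f(0.347368) = -4.753212
  f(0.583795) = -2.957443
  x_4 = 0.583795 - (-2.957443)×(0.583795 - 0.347368)/(-2.957443 - (-4.753212))
       = 0.973166
Iteration 4:
  f(0.583795) = -2.957443
  f(0.973166) = 0.707692
  x_5 = 0.973166 - 0.707692×(0.973166 - 0.583795)/(0.707692 - (-2.957443))
       = 0.897984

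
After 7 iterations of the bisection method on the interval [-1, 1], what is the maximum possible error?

Bisection error bound: |error| ≤ (b-a)/2^n
|error| ≤ (1 - (-1))/2^7 = 2/2^7
|error| ≤ 0.0156250000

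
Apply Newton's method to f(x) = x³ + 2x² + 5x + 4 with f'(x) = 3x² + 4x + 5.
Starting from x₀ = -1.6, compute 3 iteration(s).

f(x) = x³ + 2x² + 5x + 4
f'(x) = 3x² + 4x + 5
x₀ = -1.6

Newton-Raphson formula: x_{n+1} = x_n - f(x_n)/f'(x_n)

Iteration 1:
  f(-1.600000) = -2.976000
  f'(-1.600000) = 6.280000
  x_1 = -1.600000 - (-2.976000)/6.280000 = -1.126115
Iteration 2:
  f(-1.126115) = -0.522369
  f'(-1.126115) = 4.299944
  x_2 = -1.126115 - (-0.522369)/4.299944 = -1.004632
Iteration 3:
  f(-1.004632) = -0.018549
  f'(-1.004632) = 4.009328
  x_3 = -1.004632 - (-0.018549)/4.009328 = -1.000005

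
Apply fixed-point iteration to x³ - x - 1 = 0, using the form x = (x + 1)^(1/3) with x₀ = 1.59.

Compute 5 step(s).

Equation: x³ - x - 1 = 0
Fixed-point form: x = (x + 1)^(1/3)
x₀ = 1.59

x_1 = g(1.590000) = 1.373304
x_2 = g(1.373304) = 1.333883
x_3 = g(1.333883) = 1.326457
x_4 = g(1.326457) = 1.325048
x_5 = g(1.325048) = 1.324781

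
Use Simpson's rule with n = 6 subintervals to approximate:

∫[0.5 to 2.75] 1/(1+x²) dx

f(x) = 1/(1+x²)
a = 0.5, b = 2.75, n = 6
h = (b - a)/n = 0.375000

Simpson's rule: (h/3)[f(x₀) + 4f(x₁) + 2f(x₂) + ... + f(xₙ)]

x_0 = 0.5000, f(x_0) = 0.800000, coefficient = 1
x_1 = 0.8750, f(x_1) = 0.566372, coefficient = 4
x_2 = 1.2500, f(x_2) = 0.390244, coefficient = 2
x_3 = 1.6250, f(x_3) = 0.274678, coefficient = 4
x_4 = 2.0000, f(x_4) = 0.200000, coefficient = 2
x_5 = 2.3750, f(x_5) = 0.150588, coefficient = 4
x_6 = 2.7500, f(x_6) = 0.116788, coefficient = 1

I ≈ (0.375000/3) × 6.063828 = 0.757979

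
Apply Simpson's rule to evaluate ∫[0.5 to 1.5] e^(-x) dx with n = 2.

f(x) = e^(-x)
a = 0.5, b = 1.5, n = 2
h = (b - a)/n = 0.500000

Simpson's rule: (h/3)[f(x₀) + 4f(x₁) + 2f(x₂) + ... + f(xₙ)]

x_0 = 0.5000, f(x_0) = 0.606531, coefficient = 1
x_1 = 1.0000, f(x_1) = 0.367879, coefficient = 4
x_2 = 1.5000, f(x_2) = 0.223130, coefficient = 1

I ≈ (0.500000/3) × 2.301179 = 0.383530
Exact value: 0.383400
Error: 0.000129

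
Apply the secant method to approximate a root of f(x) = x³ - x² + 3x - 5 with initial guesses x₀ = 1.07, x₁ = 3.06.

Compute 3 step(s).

f(x) = x³ - x² + 3x - 5
x₀ = 1.07, x₁ = 3.06

Secant formula: x_{n+1} = x_n - f(x_n)(x_n - x_{n-1})/(f(x_n) - f(x_{n-1}))

Iteration 1:
  f(1.070000) = -1.709857
  f(3.060000) = 23.469016
  x_2 = 3.060000 - 23.469016×(3.060000 - 1.070000)/(23.469016 - (-1.709857))
       = 1.205138
Iteration 2:
  f(3.060000) = 23.469016
  f(1.205138) = -1.086654
  x_3 = 1.205138 - (-1.086654)×(1.205138 - 3.060000)/(-1.086654 - 23.469016)
       = 1.287220
Iteration 3:
  f(1.205138) = -1.086654
  f(1.287220) = -0.662433
  x_4 = 1.287220 - (-0.662433)×(1.287220 - 1.205138)/(-0.662433 - (-1.086654))
       = 1.415395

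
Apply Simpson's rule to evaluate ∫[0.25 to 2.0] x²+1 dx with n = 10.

f(x) = x²+1
a = 0.25, b = 2.0, n = 10
h = (b - a)/n = 0.175000

Simpson's rule: (h/3)[f(x₀) + 4f(x₁) + 2f(x₂) + ... + f(xₙ)]

x_0 = 0.2500, f(x_0) = 1.062500, coefficient = 1
x_1 = 0.4250, f(x_1) = 1.180625, coefficient = 4
x_2 = 0.6000, f(x_2) = 1.360000, coefficient = 2
x_3 = 0.7750, f(x_3) = 1.600625, coefficient = 4
x_4 = 0.9500, f(x_4) = 1.902500, coefficient = 2
x_5 = 1.1250, f(x_5) = 2.265625, coefficient = 4
x_6 = 1.3000, f(x_6) = 2.690000, coefficient = 2
x_7 = 1.4750, f(x_7) = 3.175625, coefficient = 4
x_8 = 1.6500, f(x_8) = 3.722500, coefficient = 2
x_9 = 1.8250, f(x_9) = 4.330625, coefficient = 4
x_10 = 2.0000, f(x_10) = 5.000000, coefficient = 1

I ≈ (0.175000/3) × 75.625000 = 4.411458
Exact value: 4.411458
Error: 0.000000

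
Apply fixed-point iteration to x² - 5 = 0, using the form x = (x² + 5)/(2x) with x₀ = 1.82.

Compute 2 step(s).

Equation: x² - 5 = 0
Fixed-point form: x = (x² + 5)/(2x)
x₀ = 1.82

x_1 = g(1.820000) = 2.283626
x_2 = g(2.283626) = 2.236563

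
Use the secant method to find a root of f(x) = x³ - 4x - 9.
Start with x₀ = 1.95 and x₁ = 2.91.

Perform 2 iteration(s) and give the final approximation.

f(x) = x³ - 4x - 9
x₀ = 1.95, x₁ = 2.91

Secant formula: x_{n+1} = x_n - f(x_n)(x_n - x_{n-1})/(f(x_n) - f(x_{n-1}))

Iteration 1:
  f(1.950000) = -9.385125
  f(2.910000) = 4.002171
  x_2 = 2.910000 - 4.002171×(2.910000 - 1.950000)/(4.002171 - (-9.385125))
       = 2.623005
Iteration 2:
  f(2.910000) = 4.002171
  f(2.623005) = -1.445335
  x_3 = 2.623005 - (-1.445335)×(2.623005 - 2.910000)/(-1.445335 - 4.002171)
       = 2.699151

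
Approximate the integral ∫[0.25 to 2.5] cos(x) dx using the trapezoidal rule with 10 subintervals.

f(x) = cos(x)
a = 0.25, b = 2.5, n = 10
h = (b - a)/n = 0.225000

Trapezoidal rule: (h/2)[f(x₀) + 2f(x₁) + 2f(x₂) + ... + f(xₙ)]

x_0 = 0.2500, f(x_0) = 0.968912, coefficient = 1
x_1 = 0.4750, f(x_1) = 0.889293, coefficient = 2
x_2 = 0.7000, f(x_2) = 0.764842, coefficient = 2
x_3 = 0.9250, f(x_3) = 0.601835, coefficient = 2
x_4 = 1.1500, f(x_4) = 0.408487, coefficient = 2
x_5 = 1.3750, f(x_5) = 0.194548, coefficient = 2
x_6 = 1.6000, f(x_6) = -0.029200, coefficient = 2
x_7 = 1.8250, f(x_7) = -0.251475, coefficient = 2
x_8 = 2.0500, f(x_8) = -0.461073, coefficient = 2
x_9 = 2.2750, f(x_9) = -0.647427, coefficient = 2
x_10 = 2.5000, f(x_10) = -0.801144, coefficient = 1

I ≈ (0.225000/2) × 3.107430 = 0.349586
Exact value: 0.351068
Error: 0.001482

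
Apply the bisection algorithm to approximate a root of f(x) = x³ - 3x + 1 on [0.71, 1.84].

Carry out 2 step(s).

f(x) = x³ - 3x + 1
Initial interval: [0.71, 1.84]

Iteration 1:
  c_1 = (0.710000 + 1.840000)/2 = 1.275000
  f(c_1) = f(1.275000) = -0.752328
  f(a) × f(c) ≥ 0, new interval: [1.275000, 1.840000]
Iteration 2:
  c_2 = (1.275000 + 1.840000)/2 = 1.557500
  f(c_2) = f(1.557500) = 0.105693
  f(a) × f(c) < 0, new interval: [1.275000, 1.557500]

After 2 iteration(s), the approximation is c_2 = 1.557500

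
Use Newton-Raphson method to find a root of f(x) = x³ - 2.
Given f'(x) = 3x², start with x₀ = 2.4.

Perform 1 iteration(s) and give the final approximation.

f(x) = x³ - 2
f'(x) = 3x²
x₀ = 2.4

Newton-Raphson formula: x_{n+1} = x_n - f(x_n)/f'(x_n)

Iteration 1:
  f(2.400000) = 11.824000
  f'(2.400000) = 17.280000
  x_1 = 2.400000 - 11.824000/17.280000 = 1.715741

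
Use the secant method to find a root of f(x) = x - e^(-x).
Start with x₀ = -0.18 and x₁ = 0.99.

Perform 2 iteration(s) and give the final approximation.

f(x) = x - e^(-x)
x₀ = -0.18, x₁ = 0.99

Secant formula: x_{n+1} = x_n - f(x_n)(x_n - x_{n-1})/(f(x_n) - f(x_{n-1}))

Iteration 1:
  f(-0.180000) = -1.377217
  f(0.990000) = 0.618423
  x_2 = 0.990000 - 0.618423×(0.990000 - (-0.180000))/(0.618423 - (-1.377217))
       = 0.627432
Iteration 2:
  f(0.990000) = 0.618423
  f(0.627432) = 0.093471
  x_3 = 0.627432 - 0.093471×(0.627432 - 0.990000)/(0.093471 - 0.618423)
       = 0.562875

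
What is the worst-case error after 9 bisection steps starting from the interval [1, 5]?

Bisection error bound: |error| ≤ (b-a)/2^n
|error| ≤ (5 - 1)/2^9 = 4/2^9
|error| ≤ 0.0078125000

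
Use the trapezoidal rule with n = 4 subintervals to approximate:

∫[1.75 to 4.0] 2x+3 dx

f(x) = 2x+3
a = 1.75, b = 4.0, n = 4
h = (b - a)/n = 0.562500

Trapezoidal rule: (h/2)[f(x₀) + 2f(x₁) + 2f(x₂) + ... + f(xₙ)]

x_0 = 1.7500, f(x_0) = 6.500000, coefficient = 1
x_1 = 2.3125, f(x_1) = 7.625000, coefficient = 2
x_2 = 2.8750, f(x_2) = 8.750000, coefficient = 2
x_3 = 3.4375, f(x_3) = 9.875000, coefficient = 2
x_4 = 4.0000, f(x_4) = 11.000000, coefficient = 1

I ≈ (0.562500/2) × 70.000000 = 19.687500
Exact value: 19.687500
Error: 0.000000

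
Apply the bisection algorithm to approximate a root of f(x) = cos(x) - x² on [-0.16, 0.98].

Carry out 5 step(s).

f(x) = cos(x) - x²
Initial interval: [-0.16, 0.98]

Iteration 1:
  c_1 = (-0.160000 + 0.980000)/2 = 0.410000
  f(c_1) = f(0.410000) = 0.749021
  f(a) × f(c) ≥ 0, new interval: [0.410000, 0.980000]
Iteration 2:
  c_2 = (0.410000 + 0.980000)/2 = 0.695000
  f(c_2) = f(0.695000) = 0.285029
  f(a) × f(c) ≥ 0, new interval: [0.695000, 0.980000]
Iteration 3:
  c_3 = (0.695000 + 0.980000)/2 = 0.837500
  f(c_3) = f(0.837500) = -0.032084
  f(a) × f(c) < 0, new interval: [0.695000, 0.837500]
Iteration 4:
  c_4 = (0.695000 + 0.837500)/2 = 0.766250
  f(c_4) = f(0.766250) = 0.133377
  f(a) × f(c) ≥ 0, new interval: [0.766250, 0.837500]
Iteration 5:
  c_5 = (0.766250 + 0.837500)/2 = 0.801875
  f(c_5) = f(0.801875) = 0.052357
  f(a) × f(c) ≥ 0, new interval: [0.801875, 0.837500]

After 5 iteration(s), the approximation is c_5 = 0.801875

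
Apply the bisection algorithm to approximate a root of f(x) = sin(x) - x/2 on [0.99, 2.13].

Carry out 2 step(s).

f(x) = sin(x) - x/2
Initial interval: [0.99, 2.13]

Iteration 1:
  c_1 = (0.990000 + 2.130000)/2 = 1.560000
  f(c_1) = f(1.560000) = 0.219942
  f(a) × f(c) ≥ 0, new interval: [1.560000, 2.130000]
Iteration 2:
  c_2 = (1.560000 + 2.130000)/2 = 1.845000
  f(c_2) = f(1.845000) = 0.040141
  f(a) × f(c) ≥ 0, new interval: [1.845000, 2.130000]

After 2 iteration(s), the approximation is c_2 = 1.845000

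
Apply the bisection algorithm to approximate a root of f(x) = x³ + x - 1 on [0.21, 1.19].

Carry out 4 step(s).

f(x) = x³ + x - 1
Initial interval: [0.21, 1.19]

Iteration 1:
  c_1 = (0.210000 + 1.190000)/2 = 0.700000
  f(c_1) = f(0.700000) = 0.043000
  f(a) × f(c) < 0, new interval: [0.210000, 0.700000]
Iteration 2:
  c_2 = (0.210000 + 0.700000)/2 = 0.455000
  f(c_2) = f(0.455000) = -0.450804
  f(a) × f(c) ≥ 0, new interval: [0.455000, 0.700000]
Iteration 3:
  c_3 = (0.455000 + 0.700000)/2 = 0.577500
  f(c_3) = f(0.577500) = -0.229900
  f(a) × f(c) ≥ 0, new interval: [0.577500, 0.700000]
Iteration 4:
  c_4 = (0.577500 + 0.700000)/2 = 0.638750
  f(c_4) = f(0.638750) = -0.100639
  f(a) × f(c) ≥ 0, new interval: [0.638750, 0.700000]

After 4 iteration(s), the approximation is c_4 = 0.638750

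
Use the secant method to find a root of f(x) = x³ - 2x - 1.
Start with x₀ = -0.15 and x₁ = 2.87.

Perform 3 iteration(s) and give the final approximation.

f(x) = x³ - 2x - 1
x₀ = -0.15, x₁ = 2.87

Secant formula: x_{n+1} = x_n - f(x_n)(x_n - x_{n-1})/(f(x_n) - f(x_{n-1}))

Iteration 1:
  f(-0.150000) = -0.703375
  f(2.870000) = 16.899903
  x_2 = 2.870000 - 16.899903×(2.870000 - (-0.150000))/(16.899903 - (-0.703375))
       = -0.029330
Iteration 2:
  f(2.870000) = 16.899903
  f(-0.029330) = -0.941366
  x_3 = -0.029330 - (-0.941366)×(-0.029330 - 2.870000)/(-0.941366 - 16.899903)
       = 0.123649
Iteration 3:
  f(-0.029330) = -0.941366
  f(0.123649) = -1.245407
  x_4 = 0.123649 - (-1.245407)×(0.123649 - (-0.029330))/(-1.245407 - (-0.941366))
       = -0.502978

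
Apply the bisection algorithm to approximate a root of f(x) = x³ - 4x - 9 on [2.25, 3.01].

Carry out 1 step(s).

f(x) = x³ - 4x - 9
Initial interval: [2.25, 3.01]

Iteration 1:
  c_1 = (2.250000 + 3.010000)/2 = 2.630000
  f(c_1) = f(2.630000) = -1.328553
  f(a) × f(c) ≥ 0, new interval: [2.630000, 3.010000]

After 1 iteration(s), the approximation is c_1 = 2.630000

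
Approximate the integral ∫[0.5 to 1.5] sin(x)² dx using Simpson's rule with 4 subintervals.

f(x) = sin(x)²
a = 0.5, b = 1.5, n = 4
h = (b - a)/n = 0.250000

Simpson's rule: (h/3)[f(x₀) + 4f(x₁) + 2f(x₂) + ... + f(xₙ)]

x_0 = 0.5000, f(x_0) = 0.229849, coefficient = 1
x_1 = 0.7500, f(x_1) = 0.464631, coefficient = 4
x_2 = 1.0000, f(x_2) = 0.708073, coefficient = 2
x_3 = 1.2500, f(x_3) = 0.900572, coefficient = 4
x_4 = 1.5000, f(x_4) = 0.994996, coefficient = 1

I ≈ (0.250000/3) × 8.101805 = 0.675150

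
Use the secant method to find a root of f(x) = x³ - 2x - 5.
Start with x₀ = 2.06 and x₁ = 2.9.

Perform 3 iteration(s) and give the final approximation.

f(x) = x³ - 2x - 5
x₀ = 2.06, x₁ = 2.9

Secant formula: x_{n+1} = x_n - f(x_n)(x_n - x_{n-1})/(f(x_n) - f(x_{n-1}))

Iteration 1:
  f(2.060000) = -0.378184
  f(2.900000) = 13.589000
  x_2 = 2.900000 - 13.589000×(2.900000 - 2.060000)/(13.589000 - (-0.378184))
       = 2.082744
Iteration 2:
  f(2.900000) = 13.589000
  f(2.082744) = -0.130910
  x_3 = 2.082744 - (-0.130910)×(2.082744 - 2.900000)/(-0.130910 - 13.589000)
       = 2.090542
Iteration 3:
  f(2.082744) = -0.130910
  f(2.090542) = -0.044647
  x_4 = 2.090542 - (-0.044647)×(2.090542 - 2.082744)/(-0.044647 - (-0.130910))
       = 2.094578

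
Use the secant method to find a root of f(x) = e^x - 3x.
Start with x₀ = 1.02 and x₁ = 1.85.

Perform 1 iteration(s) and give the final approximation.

f(x) = e^x - 3x
x₀ = 1.02, x₁ = 1.85

Secant formula: x_{n+1} = x_n - f(x_n)(x_n - x_{n-1})/(f(x_n) - f(x_{n-1}))

Iteration 1:
  f(1.020000) = -0.286805
  f(1.850000) = 0.809820
  x_2 = 1.850000 - 0.809820×(1.850000 - 1.020000)/(0.809820 - (-0.286805))
       = 1.237074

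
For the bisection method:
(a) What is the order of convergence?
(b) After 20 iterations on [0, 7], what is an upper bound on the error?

(a) Bisection has linear (order 1) convergence; the error is halved each step.

(b) Error bound = (b-a)/2^n = (7 - 0)/2^{20}
    = 7/2^{20}

(a) 1 (linear); (b) error ≤ 6.68e-06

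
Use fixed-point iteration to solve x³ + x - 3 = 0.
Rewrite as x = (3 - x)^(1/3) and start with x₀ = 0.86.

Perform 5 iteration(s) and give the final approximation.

Equation: x³ + x - 3 = 0
Fixed-point form: x = (3 - x)^(1/3)
x₀ = 0.86

x_1 = g(0.860000) = 1.288659
x_2 = g(1.288659) = 1.196131
x_3 = g(1.196131) = 1.217311
x_4 = g(1.217311) = 1.212528
x_5 = g(1.212528) = 1.213612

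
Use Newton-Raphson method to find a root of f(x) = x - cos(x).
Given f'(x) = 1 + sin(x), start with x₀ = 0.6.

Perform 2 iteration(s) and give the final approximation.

f(x) = x - cos(x)
f'(x) = 1 + sin(x)
x₀ = 0.6

Newton-Raphson formula: x_{n+1} = x_n - f(x_n)/f'(x_n)

Iteration 1:
  f(0.600000) = -0.225336
  f'(0.600000) = 1.564642
  x_1 = 0.600000 - (-0.225336)/1.564642 = 0.744017
Iteration 2:
  f(0.744017) = 0.008264
  f'(0.744017) = 1.677249
  x_2 = 0.744017 - 0.008264/1.677249 = 0.739090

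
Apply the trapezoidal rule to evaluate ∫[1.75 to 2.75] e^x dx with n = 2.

f(x) = e^x
a = 1.75, b = 2.75, n = 2
h = (b - a)/n = 0.500000

Trapezoidal rule: (h/2)[f(x₀) + 2f(x₁) + 2f(x₂) + ... + f(xₙ)]

x_0 = 1.7500, f(x_0) = 5.754603, coefficient = 1
x_1 = 2.2500, f(x_1) = 9.487736, coefficient = 2
x_2 = 2.7500, f(x_2) = 15.642632, coefficient = 1

I ≈ (0.500000/2) × 40.372706 = 10.093177
Exact value: 9.888029
Error: 0.205147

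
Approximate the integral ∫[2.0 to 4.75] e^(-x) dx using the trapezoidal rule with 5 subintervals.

f(x) = e^(-x)
a = 2.0, b = 4.75, n = 5
h = (b - a)/n = 0.550000

Trapezoidal rule: (h/2)[f(x₀) + 2f(x₁) + 2f(x₂) + ... + f(xₙ)]

x_0 = 2.0000, f(x_0) = 0.135335, coefficient = 1
x_1 = 2.5500, f(x_1) = 0.078082, coefficient = 2
x_2 = 3.1000, f(x_2) = 0.045049, coefficient = 2
x_3 = 3.6500, f(x_3) = 0.025991, coefficient = 2
x_4 = 4.2000, f(x_4) = 0.014996, coefficient = 2
x_5 = 4.7500, f(x_5) = 0.008652, coefficient = 1

I ≈ (0.550000/2) × 0.472222 = 0.129861
Exact value: 0.126684
Error: 0.003177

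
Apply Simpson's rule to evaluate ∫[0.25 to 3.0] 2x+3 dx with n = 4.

f(x) = 2x+3
a = 0.25, b = 3.0, n = 4
h = (b - a)/n = 0.687500

Simpson's rule: (h/3)[f(x₀) + 4f(x₁) + 2f(x₂) + ... + f(xₙ)]

x_0 = 0.2500, f(x_0) = 3.500000, coefficient = 1
x_1 = 0.9375, f(x_1) = 4.875000, coefficient = 4
x_2 = 1.6250, f(x_2) = 6.250000, coefficient = 2
x_3 = 2.3125, f(x_3) = 7.625000, coefficient = 4
x_4 = 3.0000, f(x_4) = 9.000000, coefficient = 1

I ≈ (0.687500/3) × 75.000000 = 17.187500
Exact value: 17.187500
Error: 0.000000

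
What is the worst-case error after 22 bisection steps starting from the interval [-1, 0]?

Bisection error bound: |error| ≤ (b-a)/2^n
|error| ≤ (0 - (-1))/2^22 = 1/2^22
|error| ≤ 0.0000002384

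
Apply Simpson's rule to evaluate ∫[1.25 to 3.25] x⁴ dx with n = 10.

f(x) = x⁴
a = 1.25, b = 3.25, n = 10
h = (b - a)/n = 0.200000

Simpson's rule: (h/3)[f(x₀) + 4f(x₁) + 2f(x₂) + ... + f(xₙ)]

x_0 = 1.2500, f(x_0) = 2.441406, coefficient = 1
x_1 = 1.4500, f(x_1) = 4.420506, coefficient = 4
x_2 = 1.6500, f(x_2) = 7.412006, coefficient = 2
x_3 = 1.8500, f(x_3) = 11.713506, coefficient = 4
x_4 = 2.0500, f(x_4) = 17.661006, coefficient = 2
x_5 = 2.2500, f(x_5) = 25.628906, coefficient = 4
x_6 = 2.4500, f(x_6) = 36.030006, coefficient = 2
x_7 = 2.6500, f(x_7) = 49.315506, coefficient = 4
x_8 = 2.8500, f(x_8) = 65.975006, coefficient = 2
x_9 = 3.0500, f(x_9) = 86.536506, coefficient = 4
x_10 = 3.2500, f(x_10) = 111.566406, coefficient = 1

I ≈ (0.200000/3) × 1078.623588 = 71.908239
Exact value: 71.907813
Error: 0.000427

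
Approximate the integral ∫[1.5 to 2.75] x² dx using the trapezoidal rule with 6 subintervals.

f(x) = x²
a = 1.5, b = 2.75, n = 6
h = (b - a)/n = 0.208333

Trapezoidal rule: (h/2)[f(x₀) + 2f(x₁) + 2f(x₂) + ... + f(xₙ)]

x_0 = 1.5000, f(x_0) = 2.250000, coefficient = 1
x_1 = 1.7083, f(x_1) = 2.918403, coefficient = 2
x_2 = 1.9167, f(x_2) = 3.673611, coefficient = 2
x_3 = 2.1250, f(x_3) = 4.515625, coefficient = 2
x_4 = 2.3333, f(x_4) = 5.444444, coefficient = 2
x_5 = 2.5417, f(x_5) = 6.460069, coefficient = 2
x_6 = 2.7500, f(x_6) = 7.562500, coefficient = 1

I ≈ (0.208333/2) × 55.836806 = 5.816334
Exact value: 5.807292
Error: 0.009042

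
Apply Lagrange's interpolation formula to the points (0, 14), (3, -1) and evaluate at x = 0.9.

Lagrange interpolation formula:
P(x) = Σ yᵢ × Lᵢ(x)
where Lᵢ(x) = Π_{j≠i} (x - xⱼ)/(xᵢ - xⱼ)

L_0(0.9) = (0.9 - 3)/(0 - 3) = 0.700000
L_1(0.9) = (0.9 - 0)/(3 - 0) = 0.300000

P(0.9) = 14×L_0(0.9) + (-1)×L_1(0.9)
P(0.9) = 9.500000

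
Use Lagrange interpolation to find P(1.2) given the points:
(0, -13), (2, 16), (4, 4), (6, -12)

Lagrange interpolation formula:
P(x) = Σ yᵢ × Lᵢ(x)
where Lᵢ(x) = Π_{j≠i} (x - xⱼ)/(xᵢ - xⱼ)

L_0(1.2) = (1.2 - 2)/(0 - 2) × (1.2 - 4)/(0 - 4) × (1.2 - 6)/(0 - 6) = 0.224000
L_1(1.2) = (1.2 - 0)/(2 - 0) × (1.2 - 4)/(2 - 4) × (1.2 - 6)/(2 - 6) = 1.008000
L_2(1.2) = (1.2 - 0)/(4 - 0) × (1.2 - 2)/(4 - 2) × (1.2 - 6)/(4 - 6) = -0.288000
L_3(1.2) = (1.2 - 0)/(6 - 0) × (1.2 - 2)/(6 - 2) × (1.2 - 4)/(6 - 4) = 0.056000

P(1.2) = (-13)×L_0(1.2) + 16×L_1(1.2) + 4×L_2(1.2) + (-12)×L_3(1.2)
P(1.2) = 11.392000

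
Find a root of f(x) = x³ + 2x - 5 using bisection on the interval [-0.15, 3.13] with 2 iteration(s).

f(x) = x³ + 2x - 5
Initial interval: [-0.15, 3.13]

Iteration 1:
  c_1 = (-0.150000 + 3.130000)/2 = 1.490000
  f(c_1) = f(1.490000) = 1.287949
  f(a) × f(c) < 0, new interval: [-0.150000, 1.490000]
Iteration 2:
  c_2 = (-0.150000 + 1.490000)/2 = 0.670000
  f(c_2) = f(0.670000) = -3.359237
  f(a) × f(c) ≥ 0, new interval: [0.670000, 1.490000]

After 2 iteration(s), the approximation is c_2 = 0.670000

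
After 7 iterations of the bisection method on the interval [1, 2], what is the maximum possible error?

Bisection error bound: |error| ≤ (b-a)/2^n
|error| ≤ (2 - 1)/2^7 = 1/2^7
|error| ≤ 0.0078125000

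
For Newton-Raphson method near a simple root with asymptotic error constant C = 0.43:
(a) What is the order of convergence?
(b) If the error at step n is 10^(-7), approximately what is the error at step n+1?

(a) Newton-Raphson has quadratic (order 2) convergence near simple roots.
    This means |e_{n+1}| ≈ C|e_n|².

(b) With |e_n| = 10^(-7) and C = 0.43:
    |e_{n+1}| ≈ 0.43 × (10^(-7))² = 0.43 × 10^(-14)

(a) 2 (quadratic); (b) |e_{n+1}| ≈ 4.300e-15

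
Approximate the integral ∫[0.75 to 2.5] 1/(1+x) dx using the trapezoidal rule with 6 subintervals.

f(x) = 1/(1+x)
a = 0.75, b = 2.5, n = 6
h = (b - a)/n = 0.291667

Trapezoidal rule: (h/2)[f(x₀) + 2f(x₁) + 2f(x₂) + ... + f(xₙ)]

x_0 = 0.7500, f(x_0) = 0.571429, coefficient = 1
x_1 = 1.0417, f(x_1) = 0.489796, coefficient = 2
x_2 = 1.3333, f(x_2) = 0.428571, coefficient = 2
x_3 = 1.6250, f(x_3) = 0.380952, coefficient = 2
x_4 = 1.9167, f(x_4) = 0.342857, coefficient = 2
x_5 = 2.2083, f(x_5) = 0.311688, coefficient = 2
x_6 = 2.5000, f(x_6) = 0.285714, coefficient = 1

I ≈ (0.291667/2) × 4.764873 = 0.694877
Exact value: 0.693147
Error: 0.001730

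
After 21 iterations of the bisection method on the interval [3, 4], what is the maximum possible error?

Bisection error bound: |error| ≤ (b-a)/2^n
|error| ≤ (4 - 3)/2^21 = 1/2^21
|error| ≤ 0.0000004768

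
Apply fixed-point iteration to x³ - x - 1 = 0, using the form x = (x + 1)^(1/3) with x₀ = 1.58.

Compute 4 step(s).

Equation: x³ - x - 1 = 0
Fixed-point form: x = (x + 1)^(1/3)
x₀ = 1.58

x_1 = g(1.580000) = 1.371534
x_2 = g(1.371534) = 1.333551
x_3 = g(1.333551) = 1.326394
x_4 = g(1.326394) = 1.325036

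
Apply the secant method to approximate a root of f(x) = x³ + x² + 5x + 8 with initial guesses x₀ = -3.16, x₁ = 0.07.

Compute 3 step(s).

f(x) = x³ + x² + 5x + 8
x₀ = -3.16, x₁ = 0.07

Secant formula: x_{n+1} = x_n - f(x_n)(x_n - x_{n-1})/(f(x_n) - f(x_{n-1}))

Iteration 1:
  f(-3.160000) = -29.368896
  f(0.070000) = 8.355243
  x_2 = 0.070000 - 8.355243×(0.070000 - (-3.160000))/(8.355243 - (-29.368896))
       = -0.645389
Iteration 2:
  f(0.070000) = 8.355243
  f(-0.645389) = 4.920760
  x_3 = -0.645389 - 4.920760×(-0.645389 - 0.070000)/(4.920760 - 8.355243)
       = -1.670364
Iteration 3:
  f(-0.645389) = 4.920760
  f(-1.670364) = -2.222209
  x_4 = -1.670364 - (-2.222209)×(-1.670364 - (-0.645389))/(-2.222209 - 4.920760)
       = -1.351490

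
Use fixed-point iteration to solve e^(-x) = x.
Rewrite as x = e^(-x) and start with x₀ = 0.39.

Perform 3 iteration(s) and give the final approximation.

Equation: e^(-x) = x
Fixed-point form: x = e^(-x)
x₀ = 0.39

x_1 = g(0.390000) = 0.677057
x_2 = g(0.677057) = 0.508110
x_3 = g(0.508110) = 0.601631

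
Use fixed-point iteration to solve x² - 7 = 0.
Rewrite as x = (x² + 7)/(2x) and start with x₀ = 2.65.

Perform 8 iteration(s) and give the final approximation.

Equation: x² - 7 = 0
Fixed-point form: x = (x² + 7)/(2x)
x₀ = 2.65

x_1 = g(2.650000) = 2.645755
x_2 = g(2.645755) = 2.645751
x_3 = g(2.645751) = 2.645751
x_4 = g(2.645751) = 2.645751
x_5 = g(2.645751) = 2.645751
x_6 = g(2.645751) = 2.645751
x_7 = g(2.645751) = 2.645751
x_8 = g(2.645751) = 2.645751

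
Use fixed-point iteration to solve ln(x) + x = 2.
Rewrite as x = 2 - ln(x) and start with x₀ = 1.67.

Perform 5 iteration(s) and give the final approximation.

Equation: ln(x) + x = 2
Fixed-point form: x = 2 - ln(x)
x₀ = 1.67

x_1 = g(1.670000) = 1.487176
x_2 = g(1.487176) = 1.603121
x_3 = g(1.603121) = 1.528048
x_4 = g(1.528048) = 1.576009
x_5 = g(1.576009) = 1.545104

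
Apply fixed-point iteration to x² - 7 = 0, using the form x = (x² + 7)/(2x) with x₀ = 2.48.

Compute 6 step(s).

Equation: x² - 7 = 0
Fixed-point form: x = (x² + 7)/(2x)
x₀ = 2.48

x_1 = g(2.480000) = 2.651290
x_2 = g(2.651290) = 2.645757
x_3 = g(2.645757) = 2.645751
x_4 = g(2.645751) = 2.645751
x_5 = g(2.645751) = 2.645751
x_6 = g(2.645751) = 2.645751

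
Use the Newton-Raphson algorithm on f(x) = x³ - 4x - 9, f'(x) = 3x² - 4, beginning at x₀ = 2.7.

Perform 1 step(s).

f(x) = x³ - 4x - 9
f'(x) = 3x² - 4
x₀ = 2.7

Newton-Raphson formula: x_{n+1} = x_n - f(x_n)/f'(x_n)

Iteration 1:
  f(2.700000) = -0.117000
  f'(2.700000) = 17.870000
  x_1 = 2.700000 - (-0.117000)/17.870000 = 2.706547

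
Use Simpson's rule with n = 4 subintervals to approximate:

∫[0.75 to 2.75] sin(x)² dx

f(x) = sin(x)²
a = 0.75, b = 2.75, n = 4
h = (b - a)/n = 0.500000

Simpson's rule: (h/3)[f(x₀) + 4f(x₁) + 2f(x₂) + ... + f(xₙ)]

x_0 = 0.7500, f(x_0) = 0.464631, coefficient = 1
x_1 = 1.2500, f(x_1) = 0.900572, coefficient = 4
x_2 = 1.7500, f(x_2) = 0.968228, coefficient = 2
x_3 = 2.2500, f(x_3) = 0.605398, coefficient = 4
x_4 = 2.7500, f(x_4) = 0.145665, coefficient = 1

I ≈ (0.500000/3) × 8.570632 = 1.428439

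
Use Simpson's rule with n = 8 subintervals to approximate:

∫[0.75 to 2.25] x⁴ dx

f(x) = x⁴
a = 0.75, b = 2.25, n = 8
h = (b - a)/n = 0.187500

Simpson's rule: (h/3)[f(x₀) + 4f(x₁) + 2f(x₂) + ... + f(xₙ)]

x_0 = 0.7500, f(x_0) = 0.316406, coefficient = 1
x_1 = 0.9375, f(x_1) = 0.772476, coefficient = 4
x_2 = 1.1250, f(x_2) = 1.601807, coefficient = 2
x_3 = 1.3125, f(x_3) = 2.967545, coefficient = 4
x_4 = 1.5000, f(x_4) = 5.062500, coefficient = 2
x_5 = 1.6875, f(x_5) = 8.109146, coefficient = 4
x_6 = 1.8750, f(x_6) = 12.359619, coefficient = 2
x_7 = 2.0625, f(x_7) = 18.095718, coefficient = 4
x_8 = 2.2500, f(x_8) = 25.628906, coefficient = 1

I ≈ (0.187500/3) × 183.772705 = 11.485794
Exact value: 11.485547
Error: 0.000247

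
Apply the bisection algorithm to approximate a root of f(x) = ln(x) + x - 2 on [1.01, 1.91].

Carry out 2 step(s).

f(x) = ln(x) + x - 2
Initial interval: [1.01, 1.91]

Iteration 1:
  c_1 = (1.010000 + 1.910000)/2 = 1.460000
  f(c_1) = f(1.460000) = -0.161564
  f(a) × f(c) ≥ 0, new interval: [1.460000, 1.910000]
Iteration 2:
  c_2 = (1.460000 + 1.910000)/2 = 1.685000
  f(c_2) = f(1.685000) = 0.206766
  f(a) × f(c) < 0, new interval: [1.460000, 1.685000]

After 2 iteration(s), the approximation is c_2 = 1.685000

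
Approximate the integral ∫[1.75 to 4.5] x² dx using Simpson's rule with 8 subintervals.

f(x) = x²
a = 1.75, b = 4.5, n = 8
h = (b - a)/n = 0.343750

Simpson's rule: (h/3)[f(x₀) + 4f(x₁) + 2f(x₂) + ... + f(xₙ)]

x_0 = 1.7500, f(x_0) = 3.062500, coefficient = 1
x_1 = 2.0938, f(x_1) = 4.383789, coefficient = 4
x_2 = 2.4375, f(x_2) = 5.941406, coefficient = 2
x_3 = 2.7812, f(x_3) = 7.735352, coefficient = 4
x_4 = 3.1250, f(x_4) = 9.765625, coefficient = 2
x_5 = 3.4688, f(x_5) = 12.032227, coefficient = 4
x_6 = 3.8125, f(x_6) = 14.535156, coefficient = 2
x_7 = 4.1562, f(x_7) = 17.274414, coefficient = 4
x_8 = 4.5000, f(x_8) = 20.250000, coefficient = 1

I ≈ (0.343750/3) × 249.500000 = 28.588542
Exact value: 28.588542
Error: 0.000000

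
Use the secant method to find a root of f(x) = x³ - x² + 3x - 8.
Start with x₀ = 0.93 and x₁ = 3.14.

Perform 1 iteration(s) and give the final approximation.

f(x) = x³ - x² + 3x - 8
x₀ = 0.93, x₁ = 3.14

Secant formula: x_{n+1} = x_n - f(x_n)(x_n - x_{n-1})/(f(x_n) - f(x_{n-1}))

Iteration 1:
  f(0.930000) = -5.270543
  f(3.140000) = 22.519544
  x_2 = 3.140000 - 22.519544×(3.140000 - 0.930000)/(22.519544 - (-5.270543))
       = 1.349139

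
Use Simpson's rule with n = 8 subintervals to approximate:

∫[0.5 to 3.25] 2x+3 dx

f(x) = 2x+3
a = 0.5, b = 3.25, n = 8
h = (b - a)/n = 0.343750

Simpson's rule: (h/3)[f(x₀) + 4f(x₁) + 2f(x₂) + ... + f(xₙ)]

x_0 = 0.5000, f(x_0) = 4.000000, coefficient = 1
x_1 = 0.8438, f(x_1) = 4.687500, coefficient = 4
x_2 = 1.1875, f(x_2) = 5.375000, coefficient = 2
x_3 = 1.5312, f(x_3) = 6.062500, coefficient = 4
x_4 = 1.8750, f(x_4) = 6.750000, coefficient = 2
x_5 = 2.2188, f(x_5) = 7.437500, coefficient = 4
x_6 = 2.5625, f(x_6) = 8.125000, coefficient = 2
x_7 = 2.9062, f(x_7) = 8.812500, coefficient = 4
x_8 = 3.2500, f(x_8) = 9.500000, coefficient = 1

I ≈ (0.343750/3) × 162.000000 = 18.562500
Exact value: 18.562500
Error: 0.000000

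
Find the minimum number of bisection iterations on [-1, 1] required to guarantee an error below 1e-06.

We need (b-a)/2^n ≤ 1e-06
(1 - (-1))/2^n ≤ 1e-06
2/2^n ≤ 1e-06
2^n ≥ 2000000
n ≥ log₂(2000000) = 20.93
n ≥ 21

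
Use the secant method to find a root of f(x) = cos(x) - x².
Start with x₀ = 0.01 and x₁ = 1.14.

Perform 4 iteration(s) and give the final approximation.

f(x) = cos(x) - x²
x₀ = 0.01, x₁ = 1.14

Secant formula: x_{n+1} = x_n - f(x_n)(x_n - x_{n-1})/(f(x_n) - f(x_{n-1}))

Iteration 1:
  f(0.010000) = 0.999850
  f(1.140000) = -0.882005
  x_2 = 1.140000 - (-0.882005)×(1.140000 - 0.010000)/(-0.882005 - 0.999850)
       = 0.610381
Iteration 2:
  f(1.140000) = -0.882005
  f(0.610381) = 0.446865
  x_3 = 0.610381 - 0.446865×(0.610381 - 1.140000)/(0.446865 - (-0.882005))
       = 0.788478
Iteration 3:
  f(0.610381) = 0.446865
  f(0.788478) = 0.083228
  x_4 = 0.788478 - 0.083228×(0.788478 - 0.610381)/(0.083228 - 0.446865)
       = 0.829240
Iteration 4:
  f(0.788478) = 0.083228
  f(0.829240) = -0.012203
  x_5 = 0.829240 - (-0.012203)×(0.829240 - 0.788478)/(-0.012203 - 0.083228)
       = 0.824028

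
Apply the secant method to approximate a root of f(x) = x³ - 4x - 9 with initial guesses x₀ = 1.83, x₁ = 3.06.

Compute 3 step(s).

f(x) = x³ - 4x - 9
x₀ = 1.83, x₁ = 3.06

Secant formula: x_{n+1} = x_n - f(x_n)(x_n - x_{n-1})/(f(x_n) - f(x_{n-1}))

Iteration 1:
  f(1.830000) = -10.191513
  f(3.060000) = 7.412616
  x_2 = 3.060000 - 7.412616×(3.060000 - 1.830000)/(7.412616 - (-10.191513))
       = 2.542081
Iteration 2:
  f(3.060000) = 7.412616
  f(2.542081) = -2.740954
  x_3 = 2.542081 - (-2.740954)×(2.542081 - 3.060000)/(-2.740954 - 7.412616)
       = 2.681893
Iteration 3:
  f(2.542081) = -2.740954
  f(2.681893) = -0.437924
  x_4 = 2.681893 - (-0.437924)×(2.681893 - 2.542081)/(-0.437924 - (-2.740954))
       = 2.708478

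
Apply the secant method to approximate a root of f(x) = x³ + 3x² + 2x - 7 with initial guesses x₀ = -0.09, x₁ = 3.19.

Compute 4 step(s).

f(x) = x³ + 3x² + 2x - 7
x₀ = -0.09, x₁ = 3.19

Secant formula: x_{n+1} = x_n - f(x_n)(x_n - x_{n-1})/(f(x_n) - f(x_{n-1}))

Iteration 1:
  f(-0.090000) = -7.156429
  f(3.190000) = 62.370059
  x_2 = 3.190000 - 62.370059×(3.190000 - (-0.090000))/(62.370059 - (-7.156429))
       = 0.247614
Iteration 2:
  f(3.190000) = 62.370059
  f(0.247614) = -6.305654
  x_3 = 0.247614 - (-6.305654)×(0.247614 - 3.190000)/(-6.305654 - 62.370059)
       = 0.517777
Iteration 3:
  f(0.247614) = -6.305654
  f(0.517777) = -5.021354
  x_4 = 0.517777 - (-5.021354)×(0.517777 - 0.247614)/(-5.021354 - (-6.305654))
       = 1.574062
Iteration 4:
  f(0.517777) = -5.021354
  f(1.574062) = 7.481151
  x_5 = 1.574062 - 7.481151×(1.574062 - 0.517777)/(7.481151 - (-5.021354))
       = 0.942011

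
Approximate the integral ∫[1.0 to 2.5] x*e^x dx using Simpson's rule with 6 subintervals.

f(x) = x*e^x
a = 1.0, b = 2.5, n = 6
h = (b - a)/n = 0.250000

Simpson's rule: (h/3)[f(x₀) + 4f(x₁) + 2f(x₂) + ... + f(xₙ)]

x_0 = 1.0000, f(x_0) = 2.718282, coefficient = 1
x_1 = 1.2500, f(x_1) = 4.362929, coefficient = 4
x_2 = 1.5000, f(x_2) = 6.722534, coefficient = 2
x_3 = 1.7500, f(x_3) = 10.070555, coefficient = 4
x_4 = 2.0000, f(x_4) = 14.778112, coefficient = 2
x_5 = 2.2500, f(x_5) = 21.347406, coefficient = 4
x_6 = 2.5000, f(x_6) = 30.456235, coefficient = 1

I ≈ (0.250000/3) × 219.299364 = 18.274947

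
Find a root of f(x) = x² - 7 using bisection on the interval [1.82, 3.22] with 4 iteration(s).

f(x) = x² - 7
Initial interval: [1.82, 3.22]

Iteration 1:
  c_1 = (1.820000 + 3.220000)/2 = 2.520000
  f(c_1) = f(2.520000) = -0.649600
  f(a) × f(c) ≥ 0, new interval: [2.520000, 3.220000]
Iteration 2:
  c_2 = (2.520000 + 3.220000)/2 = 2.870000
  f(c_2) = f(2.870000) = 1.236900
  f(a) × f(c) < 0, new interval: [2.520000, 2.870000]
Iteration 3:
  c_3 = (2.520000 + 2.870000)/2 = 2.695000
  f(c_3) = f(2.695000) = 0.263025
  f(a) × f(c) < 0, new interval: [2.520000, 2.695000]
Iteration 4:
  c_4 = (2.520000 + 2.695000)/2 = 2.607500
  f(c_4) = f(2.607500) = -0.200944
  f(a) × f(c) ≥ 0, new interval: [2.607500, 2.695000]

After 4 iteration(s), the approximation is c_4 = 2.607500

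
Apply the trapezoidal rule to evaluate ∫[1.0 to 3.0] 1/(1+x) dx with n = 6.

f(x) = 1/(1+x)
a = 1.0, b = 3.0, n = 6
h = (b - a)/n = 0.333333

Trapezoidal rule: (h/2)[f(x₀) + 2f(x₁) + 2f(x₂) + ... + f(xₙ)]

x_0 = 1.0000, f(x_0) = 0.500000, coefficient = 1
x_1 = 1.3333, f(x_1) = 0.428571, coefficient = 2
x_2 = 1.6667, f(x_2) = 0.375000, coefficient = 2
x_3 = 2.0000, f(x_3) = 0.333333, coefficient = 2
x_4 = 2.3333, f(x_4) = 0.300000, coefficient = 2
x_5 = 2.6667, f(x_5) = 0.272727, coefficient = 2
x_6 = 3.0000, f(x_6) = 0.250000, coefficient = 1

I ≈ (0.333333/2) × 4.169264 = 0.694877
Exact value: 0.693147
Error: 0.001730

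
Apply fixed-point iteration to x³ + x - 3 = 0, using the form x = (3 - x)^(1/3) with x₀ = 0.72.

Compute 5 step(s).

Equation: x³ + x - 3 = 0
Fixed-point form: x = (3 - x)^(1/3)
x₀ = 0.72

x_1 = g(0.720000) = 1.316169
x_2 = g(1.316169) = 1.189687
x_3 = g(1.189687) = 1.218759
x_4 = g(1.218759) = 1.212200
x_5 = g(1.212200) = 1.213686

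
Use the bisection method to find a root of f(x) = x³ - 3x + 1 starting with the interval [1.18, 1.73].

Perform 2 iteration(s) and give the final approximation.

f(x) = x³ - 3x + 1
Initial interval: [1.18, 1.73]

Iteration 1:
  c_1 = (1.180000 + 1.730000)/2 = 1.455000
  f(c_1) = f(1.455000) = -0.284729
  f(a) × f(c) ≥ 0, new interval: [1.455000, 1.730000]
Iteration 2:
  c_2 = (1.455000 + 1.730000)/2 = 1.592500
  f(c_2) = f(1.592500) = 0.261170
  f(a) × f(c) < 0, new interval: [1.455000, 1.592500]

After 2 iteration(s), the approximation is c_2 = 1.592500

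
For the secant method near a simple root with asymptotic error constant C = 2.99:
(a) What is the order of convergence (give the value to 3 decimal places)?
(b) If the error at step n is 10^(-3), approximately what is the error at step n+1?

(a) Secant method has superlinear convergence with order φ = (1+√5)/2 ≈ 1.618.
    This means |e_{n+1}| ≈ C|e_n|^1.618.

(b) With |e_n| = 10^(-3) and C = 2.99:
    |e_{n+1}| ≈ 2.99 × (10^(-3))^1.618 = 2.99 × 10^(-4.85)

(a) ≈ 1.618 (golden ratio); (b) |e_{n+1}| ≈ 4.184e-05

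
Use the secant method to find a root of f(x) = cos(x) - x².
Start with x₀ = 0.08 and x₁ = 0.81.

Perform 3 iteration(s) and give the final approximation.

f(x) = cos(x) - x²
x₀ = 0.08, x₁ = 0.81

Secant formula: x_{n+1} = x_n - f(x_n)(x_n - x_{n-1})/(f(x_n) - f(x_{n-1}))

Iteration 1:
  f(0.080000) = 0.990402
  f(0.810000) = 0.033398
  x_2 = 0.810000 - 0.033398×(0.810000 - 0.080000)/(0.033398 - 0.990402)
       = 0.835476
Iteration 2:
  f(0.810000) = 0.033398
  f(0.835476) = -0.027196
  x_3 = 0.835476 - (-0.027196)×(0.835476 - 0.810000)/(-0.027196 - 0.033398)
       = 0.824042
Iteration 3:
  f(0.835476) = -0.027196
  f(0.824042) = 0.000215
  x_4 = 0.824042 - 0.000215×(0.824042 - 0.835476)/(0.000215 - (-0.027196))
       = 0.824132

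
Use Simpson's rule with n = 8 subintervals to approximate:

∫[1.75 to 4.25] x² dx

f(x) = x²
a = 1.75, b = 4.25, n = 8
h = (b - a)/n = 0.312500

Simpson's rule: (h/3)[f(x₀) + 4f(x₁) + 2f(x₂) + ... + f(xₙ)]

x_0 = 1.7500, f(x_0) = 3.062500, coefficient = 1
x_1 = 2.0625, f(x_1) = 4.253906, coefficient = 4
x_2 = 2.3750, f(x_2) = 5.640625, coefficient = 2
x_3 = 2.6875, f(x_3) = 7.222656, coefficient = 4
x_4 = 3.0000, f(x_4) = 9.000000, coefficient = 2
x_5 = 3.3125, f(x_5) = 10.972656, coefficient = 4
x_6 = 3.6250, f(x_6) = 13.140625, coefficient = 2
x_7 = 3.9375, f(x_7) = 15.503906, coefficient = 4
x_8 = 4.2500, f(x_8) = 18.062500, coefficient = 1

I ≈ (0.312500/3) × 228.500000 = 23.802083
Exact value: 23.802083
Error: 0.000000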